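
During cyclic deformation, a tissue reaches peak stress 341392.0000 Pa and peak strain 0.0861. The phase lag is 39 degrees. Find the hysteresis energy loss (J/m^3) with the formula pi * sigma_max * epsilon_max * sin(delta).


E_loss = pi * sigma_max * epsilon_max * sin(delta)
delta = 39 deg = 0.6807 rad
sin(delta) = 0.6293
E_loss = pi * 341392.0000 * 0.0861 * 0.6293
E_loss = 58113.6519


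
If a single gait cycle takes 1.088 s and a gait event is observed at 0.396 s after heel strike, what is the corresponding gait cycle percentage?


pct = (event_time / cycle_time) * 100
pct = (0.396 / 1.088) * 100
ratio = 0.3640
pct = 36.3971


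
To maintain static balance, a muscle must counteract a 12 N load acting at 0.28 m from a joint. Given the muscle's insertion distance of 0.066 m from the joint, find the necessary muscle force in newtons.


F_muscle = W * d_load / d_muscle
F_muscle = 12 * 0.28 / 0.066
Numerator = 3.3600
F_muscle = 50.9091


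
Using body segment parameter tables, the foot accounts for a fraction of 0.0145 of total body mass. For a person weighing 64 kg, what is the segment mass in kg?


m_segment = body_mass * fraction
m_segment = 64 * 0.0145
m_segment = 0.9280


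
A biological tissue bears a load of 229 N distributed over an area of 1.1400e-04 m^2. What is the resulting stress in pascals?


stress = F / A
stress = 229 / 1.1400e-04
stress = 2.0088e+06


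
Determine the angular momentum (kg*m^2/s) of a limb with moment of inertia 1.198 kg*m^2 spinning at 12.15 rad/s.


L = I * omega
L = 1.198 * 12.15
L = 14.5557


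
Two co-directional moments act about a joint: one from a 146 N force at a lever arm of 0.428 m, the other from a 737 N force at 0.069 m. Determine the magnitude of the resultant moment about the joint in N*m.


M = F1 * d1 + F2 * d2
M = 146 * 0.428 + 737 * 0.069
M = 62.4880 + 50.8530
M = 113.3410


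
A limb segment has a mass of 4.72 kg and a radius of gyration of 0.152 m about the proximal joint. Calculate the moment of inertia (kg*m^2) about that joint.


I = m * k^2
I = 4.72 * 0.152^2
k^2 = 0.0231
I = 0.1091


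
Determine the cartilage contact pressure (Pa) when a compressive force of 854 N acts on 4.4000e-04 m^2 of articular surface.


P = F / A
P = 854 / 4.4000e-04
P = 1.9409e+06


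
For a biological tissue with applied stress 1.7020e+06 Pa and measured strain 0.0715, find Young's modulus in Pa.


E = stress / strain
E = 1.7020e+06 / 0.0715
E = 2.3804e+07


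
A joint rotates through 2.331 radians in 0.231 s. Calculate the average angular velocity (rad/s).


omega = delta_theta / delta_t
omega = 2.331 / 0.231
omega = 10.0909


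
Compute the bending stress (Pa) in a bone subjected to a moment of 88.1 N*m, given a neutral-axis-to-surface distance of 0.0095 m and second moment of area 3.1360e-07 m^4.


sigma = M * c / I
sigma = 88.1 * 0.0095 / 3.1360e-07
M * c = 0.8369
sigma = 2.6688e+06


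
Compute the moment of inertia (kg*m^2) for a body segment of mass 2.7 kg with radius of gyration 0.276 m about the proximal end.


I = m * k^2
I = 2.7 * 0.276^2
k^2 = 0.0762
I = 0.2057


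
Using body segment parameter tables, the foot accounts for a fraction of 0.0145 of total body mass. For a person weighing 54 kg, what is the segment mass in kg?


m_segment = body_mass * fraction
m_segment = 54 * 0.0145
m_segment = 0.7830


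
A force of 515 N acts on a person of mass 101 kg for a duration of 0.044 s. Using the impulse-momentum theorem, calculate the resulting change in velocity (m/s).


J = F * dt = 515 * 0.044 = 22.6600 N*s
delta_v = J / m
delta_v = 22.6600 / 101
delta_v = 0.2244


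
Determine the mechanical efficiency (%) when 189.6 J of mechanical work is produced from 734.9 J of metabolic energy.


eta = (W_mech / E_meta) * 100
eta = (189.6 / 734.9) * 100
ratio = 0.2580
eta = 25.7994


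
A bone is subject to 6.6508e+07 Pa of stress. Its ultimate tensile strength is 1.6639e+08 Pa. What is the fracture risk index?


FRI = applied / ultimate
FRI = 6.6508e+07 / 1.6639e+08
FRI = 0.3997


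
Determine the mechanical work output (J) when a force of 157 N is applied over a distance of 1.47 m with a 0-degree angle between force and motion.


W = F * d * cos(theta)
theta = 0 deg = 0.0000 rad
cos(theta) = 1.0000
W = 157 * 1.47 * 1.0000
W = 230.7900


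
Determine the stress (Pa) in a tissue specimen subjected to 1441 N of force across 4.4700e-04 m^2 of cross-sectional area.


stress = F / A
stress = 1441 / 4.4700e-04
stress = 3.2237e+06


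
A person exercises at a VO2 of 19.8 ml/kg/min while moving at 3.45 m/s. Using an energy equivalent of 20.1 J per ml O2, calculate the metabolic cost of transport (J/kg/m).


Power per kg = VO2 * 20.1 / 60
Power per kg = 19.8 * 20.1 / 60 = 6.6330 W/kg
Cost = power_per_kg / speed
Cost = 6.6330 / 3.45
Cost = 1.9226


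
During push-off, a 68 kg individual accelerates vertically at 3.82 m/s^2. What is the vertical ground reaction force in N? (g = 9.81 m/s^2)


GRF = m * (g + a)
GRF = 68 * (9.81 + 3.82)
GRF = 68 * 13.6300
GRF = 926.8400


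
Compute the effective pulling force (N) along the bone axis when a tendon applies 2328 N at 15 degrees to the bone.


F_eff = F_tendon * cos(theta)
theta = 15 deg = 0.2618 rad
cos(theta) = 0.9659
F_eff = 2328 * 0.9659
F_eff = 2248.6753


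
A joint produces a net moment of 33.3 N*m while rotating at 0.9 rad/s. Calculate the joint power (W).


P = M * omega
P = 33.3 * 0.9
P = 29.9700


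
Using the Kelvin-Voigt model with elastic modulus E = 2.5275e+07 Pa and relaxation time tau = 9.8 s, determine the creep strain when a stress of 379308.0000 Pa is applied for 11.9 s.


epsilon(t) = (sigma/E) * (1 - exp(-t/tau))
sigma/E = 379308.0000 / 2.5275e+07 = 0.0150
exp(-t/tau) = exp(-11.9 / 9.8) = 0.2969
epsilon = 0.0150 * (1 - 0.2969)
epsilon = 0.0106


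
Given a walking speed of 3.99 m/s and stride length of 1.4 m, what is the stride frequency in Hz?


f = v / stride_length
f = 3.99 / 1.4
f = 2.8500


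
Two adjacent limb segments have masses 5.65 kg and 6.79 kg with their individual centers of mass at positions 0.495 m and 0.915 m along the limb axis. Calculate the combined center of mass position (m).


COM = (m1*x1 + m2*x2) / (m1 + m2)
COM = (5.65*0.495 + 6.79*0.915) / (5.65 + 6.79)
Numerator = 9.0096
Denominator = 12.4400
COM = 0.7242


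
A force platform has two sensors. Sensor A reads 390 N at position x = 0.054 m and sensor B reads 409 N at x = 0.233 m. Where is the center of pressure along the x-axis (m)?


COP_x = (F1*x1 + F2*x2) / (F1 + F2)
COP_x = (390*0.054 + 409*0.233) / (390 + 409)
Numerator = 116.3570
Denominator = 799
COP_x = 0.1456


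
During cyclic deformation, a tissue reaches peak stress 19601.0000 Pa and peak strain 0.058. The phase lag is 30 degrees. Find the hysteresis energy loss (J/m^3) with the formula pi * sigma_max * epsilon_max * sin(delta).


E_loss = pi * sigma_max * epsilon_max * sin(delta)
delta = 30 deg = 0.5236 rad
sin(delta) = 0.5000
E_loss = pi * 19601.0000 * 0.058 * 0.5000
E_loss = 1785.7724


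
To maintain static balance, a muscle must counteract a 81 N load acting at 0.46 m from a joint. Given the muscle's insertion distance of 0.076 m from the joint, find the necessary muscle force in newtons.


F_muscle = W * d_load / d_muscle
F_muscle = 81 * 0.46 / 0.076
Numerator = 37.2600
F_muscle = 490.2632


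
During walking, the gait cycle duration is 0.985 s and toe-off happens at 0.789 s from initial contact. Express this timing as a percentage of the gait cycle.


pct = (event_time / cycle_time) * 100
pct = (0.789 / 0.985) * 100
ratio = 0.8010
pct = 80.1015


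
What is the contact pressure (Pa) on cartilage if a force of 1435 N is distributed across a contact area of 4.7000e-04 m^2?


P = F / A
P = 1435 / 4.7000e-04
P = 3.0532e+06


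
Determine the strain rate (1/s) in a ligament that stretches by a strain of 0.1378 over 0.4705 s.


strain_rate = delta_strain / delta_t
strain_rate = 0.1378 / 0.4705
strain_rate = 0.2929


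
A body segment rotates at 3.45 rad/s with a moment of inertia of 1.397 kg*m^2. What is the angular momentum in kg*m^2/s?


L = I * omega
L = 1.397 * 3.45
L = 4.8197


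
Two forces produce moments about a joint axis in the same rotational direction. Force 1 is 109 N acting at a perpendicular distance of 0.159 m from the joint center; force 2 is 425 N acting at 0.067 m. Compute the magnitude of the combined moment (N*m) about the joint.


M = F1 * d1 + F2 * d2
M = 109 * 0.159 + 425 * 0.067
M = 17.3310 + 28.4750
M = 45.8060


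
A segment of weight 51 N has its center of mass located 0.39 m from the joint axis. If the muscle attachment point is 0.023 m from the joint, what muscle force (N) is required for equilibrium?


F_muscle = W * d_load / d_muscle
F_muscle = 51 * 0.39 / 0.023
Numerator = 19.8900
F_muscle = 864.7826


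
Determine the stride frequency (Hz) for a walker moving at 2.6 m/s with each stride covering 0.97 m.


f = v / stride_length
f = 2.6 / 0.97
f = 2.6804


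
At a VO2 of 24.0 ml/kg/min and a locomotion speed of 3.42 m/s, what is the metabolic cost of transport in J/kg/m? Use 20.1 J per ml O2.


Power per kg = VO2 * 20.1 / 60
Power per kg = 24.0 * 20.1 / 60 = 8.0400 W/kg
Cost = power_per_kg / speed
Cost = 8.0400 / 3.42
Cost = 2.3509


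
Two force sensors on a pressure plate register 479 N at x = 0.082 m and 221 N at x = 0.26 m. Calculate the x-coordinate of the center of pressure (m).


COP_x = (F1*x1 + F2*x2) / (F1 + F2)
COP_x = (479*0.082 + 221*0.26) / (479 + 221)
Numerator = 96.7380
Denominator = 700
COP_x = 0.1382


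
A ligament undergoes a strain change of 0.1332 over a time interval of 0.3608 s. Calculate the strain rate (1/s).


strain_rate = delta_strain / delta_t
strain_rate = 0.1332 / 0.3608
strain_rate = 0.3692


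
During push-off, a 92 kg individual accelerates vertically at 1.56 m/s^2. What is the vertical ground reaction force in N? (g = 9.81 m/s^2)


GRF = m * (g + a)
GRF = 92 * (9.81 + 1.56)
GRF = 92 * 11.3700
GRF = 1046.0400


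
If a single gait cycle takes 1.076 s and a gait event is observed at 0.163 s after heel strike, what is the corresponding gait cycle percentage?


pct = (event_time / cycle_time) * 100
pct = (0.163 / 1.076) * 100
ratio = 0.1515
pct = 15.1487


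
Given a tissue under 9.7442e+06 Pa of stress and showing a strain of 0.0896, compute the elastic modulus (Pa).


E = stress / strain
E = 9.7442e+06 / 0.0896
E = 1.0875e+08


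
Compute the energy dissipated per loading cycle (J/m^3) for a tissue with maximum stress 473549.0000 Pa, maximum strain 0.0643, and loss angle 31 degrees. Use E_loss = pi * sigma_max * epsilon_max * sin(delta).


E_loss = pi * sigma_max * epsilon_max * sin(delta)
delta = 31 deg = 0.5411 rad
sin(delta) = 0.5150
E_loss = pi * 473549.0000 * 0.0643 * 0.5150
E_loss = 49268.0196


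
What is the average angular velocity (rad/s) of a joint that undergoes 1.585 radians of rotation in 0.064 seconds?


omega = delta_theta / delta_t
omega = 1.585 / 0.064
omega = 24.7656


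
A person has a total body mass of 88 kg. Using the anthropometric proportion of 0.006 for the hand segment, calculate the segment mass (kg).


m_segment = body_mass * fraction
m_segment = 88 * 0.006
m_segment = 0.5280


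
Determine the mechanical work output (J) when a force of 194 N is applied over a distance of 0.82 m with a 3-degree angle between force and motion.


W = F * d * cos(theta)
theta = 3 deg = 0.0524 rad
cos(theta) = 0.9986
W = 194 * 0.82 * 0.9986
W = 158.8620


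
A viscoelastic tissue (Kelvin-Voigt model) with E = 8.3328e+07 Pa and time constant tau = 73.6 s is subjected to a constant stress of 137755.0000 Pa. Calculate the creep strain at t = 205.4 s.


epsilon(t) = (sigma/E) * (1 - exp(-t/tau))
sigma/E = 137755.0000 / 8.3328e+07 = 0.0017
exp(-t/tau) = exp(-205.4 / 73.6) = 0.0614
epsilon = 0.0017 * (1 - 0.0614)
epsilon = 0.0016


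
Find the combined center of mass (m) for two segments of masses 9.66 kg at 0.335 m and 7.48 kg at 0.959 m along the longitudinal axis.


COM = (m1*x1 + m2*x2) / (m1 + m2)
COM = (9.66*0.335 + 7.48*0.959) / (9.66 + 7.48)
Numerator = 10.4094
Denominator = 17.1400
COM = 0.6073


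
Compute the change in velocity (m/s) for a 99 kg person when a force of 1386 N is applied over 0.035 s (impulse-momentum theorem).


J = F * dt = 1386 * 0.035 = 48.5100 N*s
delta_v = J / m
delta_v = 48.5100 / 99
delta_v = 0.4900


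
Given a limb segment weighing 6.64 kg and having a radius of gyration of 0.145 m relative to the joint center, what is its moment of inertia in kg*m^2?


I = m * k^2
I = 6.64 * 0.145^2
k^2 = 0.0210
I = 0.1396


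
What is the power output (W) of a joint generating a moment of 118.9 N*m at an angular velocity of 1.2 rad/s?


P = M * omega
P = 118.9 * 1.2
P = 142.6800


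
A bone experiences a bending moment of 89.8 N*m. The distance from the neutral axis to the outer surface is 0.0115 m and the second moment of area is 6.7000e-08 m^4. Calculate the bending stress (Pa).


sigma = M * c / I
sigma = 89.8 * 0.0115 / 6.7000e-08
M * c = 1.0327
sigma = 1.5413e+07


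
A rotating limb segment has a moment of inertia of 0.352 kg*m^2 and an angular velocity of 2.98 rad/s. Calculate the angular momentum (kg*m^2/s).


L = I * omega
L = 0.352 * 2.98
L = 1.0490


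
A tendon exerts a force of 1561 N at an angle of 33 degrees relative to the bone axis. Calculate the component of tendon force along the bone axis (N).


F_eff = F_tendon * cos(theta)
theta = 33 deg = 0.5760 rad
cos(theta) = 0.8387
F_eff = 1561 * 0.8387
F_eff = 1309.1648


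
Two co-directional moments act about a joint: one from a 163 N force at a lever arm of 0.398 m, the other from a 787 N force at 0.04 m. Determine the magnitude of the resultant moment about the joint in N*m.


M = F1 * d1 + F2 * d2
M = 163 * 0.398 + 787 * 0.04
M = 64.8740 + 31.4800
M = 96.3540


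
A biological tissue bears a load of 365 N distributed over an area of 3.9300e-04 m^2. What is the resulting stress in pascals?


stress = F / A
stress = 365 / 3.9300e-04
stress = 928753.1807


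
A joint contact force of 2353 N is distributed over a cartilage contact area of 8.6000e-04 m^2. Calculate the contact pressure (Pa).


P = F / A
P = 2353 / 8.6000e-04
P = 2.7360e+06


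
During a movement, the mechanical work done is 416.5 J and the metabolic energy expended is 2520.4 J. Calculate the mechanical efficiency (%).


eta = (W_mech / E_meta) * 100
eta = (416.5 / 2520.4) * 100
ratio = 0.1653
eta = 16.5252


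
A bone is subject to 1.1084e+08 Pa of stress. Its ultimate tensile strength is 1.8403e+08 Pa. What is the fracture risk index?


FRI = applied / ultimate
FRI = 1.1084e+08 / 1.8403e+08
FRI = 0.6023


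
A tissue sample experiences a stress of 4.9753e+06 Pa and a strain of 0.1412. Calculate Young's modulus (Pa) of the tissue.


E = stress / strain
E = 4.9753e+06 / 0.1412
E = 3.5236e+07


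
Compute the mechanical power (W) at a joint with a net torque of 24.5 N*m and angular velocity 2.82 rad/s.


P = M * omega
P = 24.5 * 2.82
P = 69.0900


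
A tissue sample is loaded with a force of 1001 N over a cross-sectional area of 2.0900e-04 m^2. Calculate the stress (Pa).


stress = F / A
stress = 1001 / 2.0900e-04
stress = 4.7895e+06


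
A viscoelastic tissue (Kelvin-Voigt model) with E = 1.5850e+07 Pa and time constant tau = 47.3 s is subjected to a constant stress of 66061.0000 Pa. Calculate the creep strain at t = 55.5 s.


epsilon(t) = (sigma/E) * (1 - exp(-t/tau))
sigma/E = 66061.0000 / 1.5850e+07 = 0.0042
exp(-t/tau) = exp(-55.5 / 47.3) = 0.3093
epsilon = 0.0042 * (1 - 0.3093)
epsilon = 0.0029


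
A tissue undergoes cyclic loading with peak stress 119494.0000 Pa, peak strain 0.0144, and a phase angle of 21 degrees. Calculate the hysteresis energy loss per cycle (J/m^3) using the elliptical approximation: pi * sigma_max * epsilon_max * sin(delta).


E_loss = pi * sigma_max * epsilon_max * sin(delta)
delta = 21 deg = 0.3665 rad
sin(delta) = 0.3584
E_loss = pi * 119494.0000 * 0.0144 * 0.3584
E_loss = 1937.2587


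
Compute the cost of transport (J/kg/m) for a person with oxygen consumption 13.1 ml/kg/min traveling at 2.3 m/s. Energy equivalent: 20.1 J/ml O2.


Power per kg = VO2 * 20.1 / 60
Power per kg = 13.1 * 20.1 / 60 = 4.3885 W/kg
Cost = power_per_kg / speed
Cost = 4.3885 / 2.3
Cost = 1.9080


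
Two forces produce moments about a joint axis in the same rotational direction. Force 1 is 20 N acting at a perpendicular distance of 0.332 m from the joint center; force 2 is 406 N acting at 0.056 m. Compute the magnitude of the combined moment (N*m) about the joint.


M = F1 * d1 + F2 * d2
M = 20 * 0.332 + 406 * 0.056
M = 6.6400 + 22.7360
M = 29.3760


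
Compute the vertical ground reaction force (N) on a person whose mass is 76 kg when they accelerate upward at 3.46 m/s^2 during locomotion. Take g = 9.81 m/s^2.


GRF = m * (g + a)
GRF = 76 * (9.81 + 3.46)
GRF = 76 * 13.2700
GRF = 1008.5200


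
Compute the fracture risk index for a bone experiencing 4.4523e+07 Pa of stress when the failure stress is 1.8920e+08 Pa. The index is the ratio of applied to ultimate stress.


FRI = applied / ultimate
FRI = 4.4523e+07 / 1.8920e+08
FRI = 0.2353


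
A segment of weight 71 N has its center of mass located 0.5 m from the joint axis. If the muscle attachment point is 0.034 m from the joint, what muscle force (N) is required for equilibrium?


F_muscle = W * d_load / d_muscle
F_muscle = 71 * 0.5 / 0.034
Numerator = 35.5000
F_muscle = 1044.1176


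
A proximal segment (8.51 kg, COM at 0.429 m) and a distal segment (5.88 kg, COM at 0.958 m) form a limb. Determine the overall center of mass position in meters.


COM = (m1*x1 + m2*x2) / (m1 + m2)
COM = (8.51*0.429 + 5.88*0.958) / (8.51 + 5.88)
Numerator = 9.2838
Denominator = 14.3900
COM = 0.6452


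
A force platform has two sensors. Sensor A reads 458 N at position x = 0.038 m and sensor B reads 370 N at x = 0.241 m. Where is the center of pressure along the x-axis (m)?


COP_x = (F1*x1 + F2*x2) / (F1 + F2)
COP_x = (458*0.038 + 370*0.241) / (458 + 370)
Numerator = 106.5740
Denominator = 828
COP_x = 0.1287


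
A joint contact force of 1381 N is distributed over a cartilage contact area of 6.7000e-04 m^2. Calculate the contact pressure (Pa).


P = F / A
P = 1381 / 6.7000e-04
P = 2.0612e+06


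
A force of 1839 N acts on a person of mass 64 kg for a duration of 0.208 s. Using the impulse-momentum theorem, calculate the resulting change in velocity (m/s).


J = F * dt = 1839 * 0.208 = 382.5120 N*s
delta_v = J / m
delta_v = 382.5120 / 64
delta_v = 5.9768


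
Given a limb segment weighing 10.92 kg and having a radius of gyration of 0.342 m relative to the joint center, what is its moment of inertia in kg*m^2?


I = m * k^2
I = 10.92 * 0.342^2
k^2 = 0.1170
I = 1.2772


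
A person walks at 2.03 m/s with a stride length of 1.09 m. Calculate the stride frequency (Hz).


f = v / stride_length
f = 2.03 / 1.09
f = 1.8624


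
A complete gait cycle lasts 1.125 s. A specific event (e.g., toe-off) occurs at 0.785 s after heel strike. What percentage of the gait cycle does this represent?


pct = (event_time / cycle_time) * 100
pct = (0.785 / 1.125) * 100
ratio = 0.6978
pct = 69.7778


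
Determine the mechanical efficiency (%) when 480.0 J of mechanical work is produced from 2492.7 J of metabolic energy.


eta = (W_mech / E_meta) * 100
eta = (480.0 / 2492.7) * 100
ratio = 0.1926
eta = 19.2562


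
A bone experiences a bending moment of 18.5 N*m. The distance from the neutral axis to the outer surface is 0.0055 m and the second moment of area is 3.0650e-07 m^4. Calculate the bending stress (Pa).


sigma = M * c / I
sigma = 18.5 * 0.0055 / 3.0650e-07
M * c = 0.1017
sigma = 331973.8989


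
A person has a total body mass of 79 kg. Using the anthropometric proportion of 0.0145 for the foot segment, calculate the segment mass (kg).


m_segment = body_mass * fraction
m_segment = 79 * 0.0145
m_segment = 1.1455


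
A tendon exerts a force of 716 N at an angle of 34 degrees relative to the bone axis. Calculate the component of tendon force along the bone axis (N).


F_eff = F_tendon * cos(theta)
theta = 34 deg = 0.5934 rad
cos(theta) = 0.8290
F_eff = 716 * 0.8290
F_eff = 593.5909


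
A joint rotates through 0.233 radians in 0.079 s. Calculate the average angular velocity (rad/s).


omega = delta_theta / delta_t
omega = 0.233 / 0.079
omega = 2.9494


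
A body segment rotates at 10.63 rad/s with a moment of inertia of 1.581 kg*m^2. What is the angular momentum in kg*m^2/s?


L = I * omega
L = 1.581 * 10.63
L = 16.8060


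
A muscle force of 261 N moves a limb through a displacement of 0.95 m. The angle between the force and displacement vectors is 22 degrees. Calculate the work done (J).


W = F * d * cos(theta)
theta = 22 deg = 0.3840 rad
cos(theta) = 0.9272
W = 261 * 0.95 * 0.9272
W = 229.8952


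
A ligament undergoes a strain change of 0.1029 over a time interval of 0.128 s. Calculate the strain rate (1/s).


strain_rate = delta_strain / delta_t
strain_rate = 0.1029 / 0.128
strain_rate = 0.8039


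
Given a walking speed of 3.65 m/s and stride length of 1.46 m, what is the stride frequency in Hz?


f = v / stride_length
f = 3.65 / 1.46
f = 2.5000


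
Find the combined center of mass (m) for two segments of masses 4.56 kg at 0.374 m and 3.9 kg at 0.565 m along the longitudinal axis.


COM = (m1*x1 + m2*x2) / (m1 + m2)
COM = (4.56*0.374 + 3.9*0.565) / (4.56 + 3.9)
Numerator = 3.9089
Denominator = 8.4600
COM = 0.4620


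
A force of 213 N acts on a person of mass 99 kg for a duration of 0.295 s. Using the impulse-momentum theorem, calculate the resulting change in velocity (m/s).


J = F * dt = 213 * 0.295 = 62.8350 N*s
delta_v = J / m
delta_v = 62.8350 / 99
delta_v = 0.6347


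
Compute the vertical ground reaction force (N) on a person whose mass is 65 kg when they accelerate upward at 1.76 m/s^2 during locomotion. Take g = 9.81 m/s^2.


GRF = m * (g + a)
GRF = 65 * (9.81 + 1.76)
GRF = 65 * 11.5700
GRF = 752.0500


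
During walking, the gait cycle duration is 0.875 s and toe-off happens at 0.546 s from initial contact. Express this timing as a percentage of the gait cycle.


pct = (event_time / cycle_time) * 100
pct = (0.546 / 0.875) * 100
ratio = 0.6240
pct = 62.4000


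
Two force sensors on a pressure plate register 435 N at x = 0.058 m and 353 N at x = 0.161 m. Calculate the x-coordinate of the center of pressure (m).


COP_x = (F1*x1 + F2*x2) / (F1 + F2)
COP_x = (435*0.058 + 353*0.161) / (435 + 353)
Numerator = 82.0630
Denominator = 788
COP_x = 0.1041


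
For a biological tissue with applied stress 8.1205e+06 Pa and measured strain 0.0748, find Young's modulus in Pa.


E = stress / strain
E = 8.1205e+06 / 0.0748
E = 1.0856e+08


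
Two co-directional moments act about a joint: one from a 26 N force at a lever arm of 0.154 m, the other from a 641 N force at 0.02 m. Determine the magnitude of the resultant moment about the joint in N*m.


M = F1 * d1 + F2 * d2
M = 26 * 0.154 + 641 * 0.02
M = 4.0040 + 12.8200
M = 16.8240


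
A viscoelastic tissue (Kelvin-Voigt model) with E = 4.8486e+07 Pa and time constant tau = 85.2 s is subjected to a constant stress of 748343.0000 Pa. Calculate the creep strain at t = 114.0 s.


epsilon(t) = (sigma/E) * (1 - exp(-t/tau))
sigma/E = 748343.0000 / 4.8486e+07 = 0.0154
exp(-t/tau) = exp(-114.0 / 85.2) = 0.2624
epsilon = 0.0154 * (1 - 0.2624)
epsilon = 0.0114


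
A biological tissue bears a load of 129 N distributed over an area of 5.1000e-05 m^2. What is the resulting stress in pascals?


stress = F / A
stress = 129 / 5.1000e-05
stress = 2.5294e+06


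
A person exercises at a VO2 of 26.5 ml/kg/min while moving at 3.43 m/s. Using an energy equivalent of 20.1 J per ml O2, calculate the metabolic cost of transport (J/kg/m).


Power per kg = VO2 * 20.1 / 60
Power per kg = 26.5 * 20.1 / 60 = 8.8775 W/kg
Cost = power_per_kg / speed
Cost = 8.8775 / 3.43
Cost = 2.5882


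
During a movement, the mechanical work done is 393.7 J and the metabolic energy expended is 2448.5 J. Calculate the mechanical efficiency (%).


eta = (W_mech / E_meta) * 100
eta = (393.7 / 2448.5) * 100
ratio = 0.1608
eta = 16.0792


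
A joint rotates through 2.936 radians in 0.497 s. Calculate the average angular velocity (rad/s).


omega = delta_theta / delta_t
omega = 2.936 / 0.497
omega = 5.9074


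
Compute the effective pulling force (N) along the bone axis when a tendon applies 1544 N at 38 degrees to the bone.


F_eff = F_tendon * cos(theta)
theta = 38 deg = 0.6632 rad
cos(theta) = 0.7880
F_eff = 1544 * 0.7880
F_eff = 1216.6886


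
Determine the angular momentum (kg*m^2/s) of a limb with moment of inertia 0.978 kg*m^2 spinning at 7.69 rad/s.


L = I * omega
L = 0.978 * 7.69
L = 7.5208


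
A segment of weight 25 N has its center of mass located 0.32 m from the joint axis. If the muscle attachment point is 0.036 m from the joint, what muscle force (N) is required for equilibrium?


F_muscle = W * d_load / d_muscle
F_muscle = 25 * 0.32 / 0.036
Numerator = 8.0000
F_muscle = 222.2222


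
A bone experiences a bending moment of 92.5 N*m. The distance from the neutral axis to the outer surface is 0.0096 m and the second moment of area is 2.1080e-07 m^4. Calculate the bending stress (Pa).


sigma = M * c / I
sigma = 92.5 * 0.0096 / 2.1080e-07
M * c = 0.8880
sigma = 4.2125e+06


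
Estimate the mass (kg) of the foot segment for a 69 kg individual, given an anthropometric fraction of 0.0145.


m_segment = body_mass * fraction
m_segment = 69 * 0.0145
m_segment = 1.0005


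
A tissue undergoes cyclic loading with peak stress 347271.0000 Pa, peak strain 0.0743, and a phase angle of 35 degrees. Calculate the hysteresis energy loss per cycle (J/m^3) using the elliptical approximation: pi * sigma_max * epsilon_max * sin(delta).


E_loss = pi * sigma_max * epsilon_max * sin(delta)
delta = 35 deg = 0.6109 rad
sin(delta) = 0.5736
E_loss = pi * 347271.0000 * 0.0743 * 0.5736
E_loss = 46494.1707


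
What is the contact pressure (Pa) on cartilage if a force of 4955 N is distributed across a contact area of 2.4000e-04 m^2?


P = F / A
P = 4955 / 2.4000e-04
P = 2.0646e+07


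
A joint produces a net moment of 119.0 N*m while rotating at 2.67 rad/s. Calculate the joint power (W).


P = M * omega
P = 119.0 * 2.67
P = 317.7300


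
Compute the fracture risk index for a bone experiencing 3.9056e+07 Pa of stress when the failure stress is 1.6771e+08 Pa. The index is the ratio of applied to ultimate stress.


FRI = applied / ultimate
FRI = 3.9056e+07 / 1.6771e+08
FRI = 0.2329


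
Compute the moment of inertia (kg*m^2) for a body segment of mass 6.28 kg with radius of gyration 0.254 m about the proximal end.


I = m * k^2
I = 6.28 * 0.254^2
k^2 = 0.0645
I = 0.4052


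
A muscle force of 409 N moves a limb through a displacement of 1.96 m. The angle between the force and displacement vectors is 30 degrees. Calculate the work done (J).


W = F * d * cos(theta)
theta = 30 deg = 0.5236 rad
cos(theta) = 0.8660
W = 409 * 1.96 * 0.8660
W = 694.2406


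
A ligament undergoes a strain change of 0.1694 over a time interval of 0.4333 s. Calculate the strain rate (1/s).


strain_rate = delta_strain / delta_t
strain_rate = 0.1694 / 0.4333
strain_rate = 0.3910


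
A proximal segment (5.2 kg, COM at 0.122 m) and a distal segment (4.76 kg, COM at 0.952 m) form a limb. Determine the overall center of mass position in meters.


COM = (m1*x1 + m2*x2) / (m1 + m2)
COM = (5.2*0.122 + 4.76*0.952) / (5.2 + 4.76)
Numerator = 5.1659
Denominator = 9.9600
COM = 0.5187


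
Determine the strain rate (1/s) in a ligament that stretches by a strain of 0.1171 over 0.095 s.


strain_rate = delta_strain / delta_t
strain_rate = 0.1171 / 0.095
strain_rate = 1.2326


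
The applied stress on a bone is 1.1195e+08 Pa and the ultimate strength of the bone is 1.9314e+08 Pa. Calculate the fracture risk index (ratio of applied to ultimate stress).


FRI = applied / ultimate
FRI = 1.1195e+08 / 1.9314e+08
FRI = 0.5796


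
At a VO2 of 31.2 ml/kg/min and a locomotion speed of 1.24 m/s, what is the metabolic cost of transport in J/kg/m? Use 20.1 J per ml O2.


Power per kg = VO2 * 20.1 / 60
Power per kg = 31.2 * 20.1 / 60 = 10.4520 W/kg
Cost = power_per_kg / speed
Cost = 10.4520 / 1.24
Cost = 8.4290


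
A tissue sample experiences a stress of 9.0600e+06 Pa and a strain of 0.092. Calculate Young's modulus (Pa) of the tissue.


E = stress / strain
E = 9.0600e+06 / 0.092
E = 9.8478e+07


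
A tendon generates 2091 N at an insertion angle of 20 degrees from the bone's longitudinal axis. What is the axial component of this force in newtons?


F_eff = F_tendon * cos(theta)
theta = 20 deg = 0.3491 rad
cos(theta) = 0.9397
F_eff = 2091 * 0.9397
F_eff = 1964.8973


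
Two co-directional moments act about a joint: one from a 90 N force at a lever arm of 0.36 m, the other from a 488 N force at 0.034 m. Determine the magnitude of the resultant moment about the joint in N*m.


M = F1 * d1 + F2 * d2
M = 90 * 0.36 + 488 * 0.034
M = 32.4000 + 16.5920
M = 48.9920


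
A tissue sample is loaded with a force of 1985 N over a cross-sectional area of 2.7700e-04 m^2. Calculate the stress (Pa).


stress = F / A
stress = 1985 / 2.7700e-04
stress = 7.1661e+06


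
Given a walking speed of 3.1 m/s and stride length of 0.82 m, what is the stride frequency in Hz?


f = v / stride_length
f = 3.1 / 0.82
f = 3.7805


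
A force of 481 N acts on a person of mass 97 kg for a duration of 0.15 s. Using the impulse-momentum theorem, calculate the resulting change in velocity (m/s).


J = F * dt = 481 * 0.15 = 72.1500 N*s
delta_v = J / m
delta_v = 72.1500 / 97
delta_v = 0.7438


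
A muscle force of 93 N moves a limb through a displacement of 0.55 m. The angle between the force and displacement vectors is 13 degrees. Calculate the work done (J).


W = F * d * cos(theta)
theta = 13 deg = 0.2269 rad
cos(theta) = 0.9744
W = 93 * 0.55 * 0.9744
W = 49.8390


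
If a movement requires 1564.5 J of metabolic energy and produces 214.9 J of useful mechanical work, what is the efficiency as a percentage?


eta = (W_mech / E_meta) * 100
eta = (214.9 / 1564.5) * 100
ratio = 0.1374
eta = 13.7360


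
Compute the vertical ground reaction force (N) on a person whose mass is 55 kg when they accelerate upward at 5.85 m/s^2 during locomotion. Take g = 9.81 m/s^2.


GRF = m * (g + a)
GRF = 55 * (9.81 + 5.85)
GRF = 55 * 15.6600
GRF = 861.3000


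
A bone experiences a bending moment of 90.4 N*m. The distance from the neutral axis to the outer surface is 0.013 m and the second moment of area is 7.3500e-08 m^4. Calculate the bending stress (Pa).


sigma = M * c / I
sigma = 90.4 * 0.013 / 7.3500e-08
M * c = 1.1752
sigma = 1.5989e+07


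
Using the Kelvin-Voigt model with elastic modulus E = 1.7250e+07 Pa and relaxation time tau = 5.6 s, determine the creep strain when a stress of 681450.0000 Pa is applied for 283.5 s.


epsilon(t) = (sigma/E) * (1 - exp(-t/tau))
sigma/E = 681450.0000 / 1.7250e+07 = 0.0395
exp(-t/tau) = exp(-283.5 / 5.6) = 1.0324e-22
epsilon = 0.0395 * (1 - 1.0324e-22)
epsilon = 0.0395


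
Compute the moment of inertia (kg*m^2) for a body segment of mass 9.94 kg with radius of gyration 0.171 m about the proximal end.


I = m * k^2
I = 9.94 * 0.171^2
k^2 = 0.0292
I = 0.2907


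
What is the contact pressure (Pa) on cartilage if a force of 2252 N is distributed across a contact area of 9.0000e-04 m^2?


P = F / A
P = 2252 / 9.0000e-04
P = 2.5022e+06


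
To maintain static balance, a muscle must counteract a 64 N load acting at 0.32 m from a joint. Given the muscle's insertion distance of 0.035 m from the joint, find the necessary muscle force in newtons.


F_muscle = W * d_load / d_muscle
F_muscle = 64 * 0.32 / 0.035
Numerator = 20.4800
F_muscle = 585.1429


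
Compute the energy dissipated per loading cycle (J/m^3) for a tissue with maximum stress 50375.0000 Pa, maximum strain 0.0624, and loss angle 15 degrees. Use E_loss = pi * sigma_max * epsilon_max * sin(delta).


E_loss = pi * sigma_max * epsilon_max * sin(delta)
delta = 15 deg = 0.2618 rad
sin(delta) = 0.2588
E_loss = pi * 50375.0000 * 0.0624 * 0.2588
E_loss = 2555.9111


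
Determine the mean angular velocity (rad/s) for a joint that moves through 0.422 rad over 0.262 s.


omega = delta_theta / delta_t
omega = 0.422 / 0.262
omega = 1.6107


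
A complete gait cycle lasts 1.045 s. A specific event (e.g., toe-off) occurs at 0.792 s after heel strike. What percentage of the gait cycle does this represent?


pct = (event_time / cycle_time) * 100
pct = (0.792 / 1.045) * 100
ratio = 0.7579
pct = 75.7895


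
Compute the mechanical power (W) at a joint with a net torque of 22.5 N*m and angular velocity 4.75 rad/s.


P = M * omega
P = 22.5 * 4.75
P = 106.8750


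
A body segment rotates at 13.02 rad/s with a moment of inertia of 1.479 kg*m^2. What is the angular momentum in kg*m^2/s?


L = I * omega
L = 1.479 * 13.02
L = 19.2566


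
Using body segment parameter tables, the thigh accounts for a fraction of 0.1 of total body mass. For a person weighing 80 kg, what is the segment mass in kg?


m_segment = body_mass * fraction
m_segment = 80 * 0.1
m_segment = 8.0000


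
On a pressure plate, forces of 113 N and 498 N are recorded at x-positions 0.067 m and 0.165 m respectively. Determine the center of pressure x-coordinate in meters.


COP_x = (F1*x1 + F2*x2) / (F1 + F2)
COP_x = (113*0.067 + 498*0.165) / (113 + 498)
Numerator = 89.7410
Denominator = 611
COP_x = 0.1469


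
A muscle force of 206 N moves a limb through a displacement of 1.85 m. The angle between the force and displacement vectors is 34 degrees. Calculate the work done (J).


W = F * d * cos(theta)
theta = 34 deg = 0.5934 rad
cos(theta) = 0.8290
W = 206 * 1.85 * 0.8290
W = 315.9462


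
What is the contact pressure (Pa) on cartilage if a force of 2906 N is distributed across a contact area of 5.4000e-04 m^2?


P = F / A
P = 2906 / 5.4000e-04
P = 5.3815e+06


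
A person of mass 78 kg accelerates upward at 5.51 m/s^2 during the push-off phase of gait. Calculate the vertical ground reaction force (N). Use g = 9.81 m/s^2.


GRF = m * (g + a)
GRF = 78 * (9.81 + 5.51)
GRF = 78 * 15.3200
GRF = 1194.9600


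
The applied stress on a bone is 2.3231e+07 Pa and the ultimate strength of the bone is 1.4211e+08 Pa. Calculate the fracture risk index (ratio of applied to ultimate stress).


FRI = applied / ultimate
FRI = 2.3231e+07 / 1.4211e+08
FRI = 0.1635


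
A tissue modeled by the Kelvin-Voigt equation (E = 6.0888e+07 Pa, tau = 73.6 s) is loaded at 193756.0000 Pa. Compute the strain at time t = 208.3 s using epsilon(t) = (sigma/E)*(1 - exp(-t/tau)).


epsilon(t) = (sigma/E) * (1 - exp(-t/tau))
sigma/E = 193756.0000 / 6.0888e+07 = 0.0032
exp(-t/tau) = exp(-208.3 / 73.6) = 0.0590
epsilon = 0.0032 * (1 - 0.0590)
epsilon = 0.0030


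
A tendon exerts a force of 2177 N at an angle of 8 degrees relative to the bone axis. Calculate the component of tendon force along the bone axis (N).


F_eff = F_tendon * cos(theta)
theta = 8 deg = 0.1396 rad
cos(theta) = 0.9903
F_eff = 2177 * 0.9903
F_eff = 2155.8136


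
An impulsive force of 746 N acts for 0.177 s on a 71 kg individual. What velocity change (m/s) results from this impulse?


J = F * dt = 746 * 0.177 = 132.0420 N*s
delta_v = J / m
delta_v = 132.0420 / 71
delta_v = 1.8597


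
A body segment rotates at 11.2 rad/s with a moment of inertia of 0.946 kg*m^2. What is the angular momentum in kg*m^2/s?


L = I * omega
L = 0.946 * 11.2
L = 10.5952


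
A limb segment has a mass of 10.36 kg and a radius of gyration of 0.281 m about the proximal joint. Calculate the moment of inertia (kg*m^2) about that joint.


I = m * k^2
I = 10.36 * 0.281^2
k^2 = 0.0790
I = 0.8180


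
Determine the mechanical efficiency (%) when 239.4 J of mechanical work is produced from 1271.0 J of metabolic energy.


eta = (W_mech / E_meta) * 100
eta = (239.4 / 1271.0) * 100
ratio = 0.1884
eta = 18.8356


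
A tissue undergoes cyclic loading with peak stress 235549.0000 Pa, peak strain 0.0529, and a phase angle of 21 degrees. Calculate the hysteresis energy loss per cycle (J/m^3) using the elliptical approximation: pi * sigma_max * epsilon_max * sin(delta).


E_loss = pi * sigma_max * epsilon_max * sin(delta)
delta = 21 deg = 0.3665 rad
sin(delta) = 0.3584
E_loss = pi * 235549.0000 * 0.0529 * 0.3584
E_loss = 14028.6529


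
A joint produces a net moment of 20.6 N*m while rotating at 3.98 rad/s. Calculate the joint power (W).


P = M * omega
P = 20.6 * 3.98
P = 81.9880


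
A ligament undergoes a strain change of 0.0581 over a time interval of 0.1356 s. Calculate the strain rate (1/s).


strain_rate = delta_strain / delta_t
strain_rate = 0.0581 / 0.1356
strain_rate = 0.4285


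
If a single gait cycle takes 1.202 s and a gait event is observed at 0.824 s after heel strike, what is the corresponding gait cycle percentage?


pct = (event_time / cycle_time) * 100
pct = (0.824 / 1.202) * 100
ratio = 0.6855
pct = 68.5524


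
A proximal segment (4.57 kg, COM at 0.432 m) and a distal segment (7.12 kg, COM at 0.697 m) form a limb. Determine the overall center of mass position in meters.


COM = (m1*x1 + m2*x2) / (m1 + m2)
COM = (4.57*0.432 + 7.12*0.697) / (4.57 + 7.12)
Numerator = 6.9369
Denominator = 11.6900
COM = 0.5934


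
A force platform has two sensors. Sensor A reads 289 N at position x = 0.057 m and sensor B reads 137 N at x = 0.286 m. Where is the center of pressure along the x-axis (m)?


COP_x = (F1*x1 + F2*x2) / (F1 + F2)
COP_x = (289*0.057 + 137*0.286) / (289 + 137)
Numerator = 55.6550
Denominator = 426
COP_x = 0.1306


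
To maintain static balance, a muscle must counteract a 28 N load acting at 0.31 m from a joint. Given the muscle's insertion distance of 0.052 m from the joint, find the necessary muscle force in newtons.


F_muscle = W * d_load / d_muscle
F_muscle = 28 * 0.31 / 0.052
Numerator = 8.6800
F_muscle = 166.9231


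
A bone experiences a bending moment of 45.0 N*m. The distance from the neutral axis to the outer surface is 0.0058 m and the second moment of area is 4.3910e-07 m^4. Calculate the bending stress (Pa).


sigma = M * c / I
sigma = 45.0 * 0.0058 / 4.3910e-07
M * c = 0.2610
sigma = 594397.6315


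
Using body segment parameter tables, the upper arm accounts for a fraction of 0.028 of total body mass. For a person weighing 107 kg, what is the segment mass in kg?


m_segment = body_mass * fraction
m_segment = 107 * 0.028
m_segment = 2.9960


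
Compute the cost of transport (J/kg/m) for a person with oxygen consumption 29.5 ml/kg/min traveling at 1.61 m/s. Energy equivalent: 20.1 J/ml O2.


Power per kg = VO2 * 20.1 / 60
Power per kg = 29.5 * 20.1 / 60 = 9.8825 W/kg
Cost = power_per_kg / speed
Cost = 9.8825 / 1.61
Cost = 6.1382


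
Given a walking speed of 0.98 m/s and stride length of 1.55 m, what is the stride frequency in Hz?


f = v / stride_length
f = 0.98 / 1.55
f = 0.6323


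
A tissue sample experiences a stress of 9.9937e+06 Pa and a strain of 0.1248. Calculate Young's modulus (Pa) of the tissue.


E = stress / strain
E = 9.9937e+06 / 0.1248
E = 8.0078e+07


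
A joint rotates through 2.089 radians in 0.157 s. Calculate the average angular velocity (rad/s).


omega = delta_theta / delta_t
omega = 2.089 / 0.157
omega = 13.3057
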